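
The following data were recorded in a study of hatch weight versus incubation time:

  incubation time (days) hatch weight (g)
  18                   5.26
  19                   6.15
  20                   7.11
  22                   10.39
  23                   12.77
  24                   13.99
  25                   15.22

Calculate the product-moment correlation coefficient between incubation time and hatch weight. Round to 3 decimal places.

0.994

n = 7, Σx = 151, Σy = 70.89, Σxy = 1592.28, Σx² = 3299, Σy² = 814.4357
Sxx = Σx² − (Σx)²/n = 3299 − 3257.285714 = 41.714286
Sxy = Σxy − (Σx)(Σy)/n = 1592.28 − 1529.198571 = 63.081429
Syy = Σy² − (Σy)²/n = 814.4357 − 717.913157 = 96.522543
r = Sxy/√(Sxx·Syy) = 63.081429/√(4026.368931) = 63.081429/63.453675 = 0.994134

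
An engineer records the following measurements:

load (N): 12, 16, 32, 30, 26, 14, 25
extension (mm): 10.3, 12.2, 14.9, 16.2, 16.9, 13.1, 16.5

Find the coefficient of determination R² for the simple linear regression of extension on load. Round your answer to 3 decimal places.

n = 7, Σx = 155, Σy = 100.1, Σxy = 2316.9, Σx² = 3821, Σy² = 1468.85
Sxx = Σx² − (Σx)²/n = 3821 − 3432.142857 = 388.857143
Sxy = Σxy − (Σx)(Σy)/n = 2316.9 − 2216.5 = 100.4
Syy = Σy² − (Σy)²/n = 1468.85 − 1431.43 = 37.42
R² = Sxy²/(Sxx·Syy) = (100.4)²/(388.857143·37.42) = 0.692745

0.693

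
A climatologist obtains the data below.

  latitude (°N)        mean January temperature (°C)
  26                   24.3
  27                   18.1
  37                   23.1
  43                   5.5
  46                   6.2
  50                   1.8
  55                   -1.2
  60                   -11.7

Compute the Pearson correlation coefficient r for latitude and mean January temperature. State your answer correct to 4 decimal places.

n = 8, Σx = 344, Σy = 66.1, Σxy = 1818.9, Σx² = 15864, Σy² = 1661.97
Sxx = Σx² − (Σx)²/n = 15864 − 14792 = 1072
Sxy = Σxy − (Σx)(Σy)/n = 1818.9 − 2842.3 = -1023.4
Syy = Σy² − (Σy)²/n = 1661.97 − 546.15125 = 1115.81875
r = Sxy/√(Sxx·Syy) = -1023.4/√(1196157.7) = -1023.4/1093.689947 = -0.935731

-0.9357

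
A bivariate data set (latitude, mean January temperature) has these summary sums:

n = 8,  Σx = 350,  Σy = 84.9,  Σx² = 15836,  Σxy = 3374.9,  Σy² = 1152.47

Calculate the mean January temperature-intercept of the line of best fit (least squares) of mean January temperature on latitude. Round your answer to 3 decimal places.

38.983

Sxx = Σx² − (Σx)²/n = 15836 − 15312.5 = 523.5
Sxy = Σxy − (Σx)(Σy)/n = 3374.9 − 3714.375 = -339.475
b = Sxy/Sxx = -339.475/523.5 = -0.648472
a = ȳ − b·x̄ = 10.6125 − (-0.648472)·43.75 = 38.983142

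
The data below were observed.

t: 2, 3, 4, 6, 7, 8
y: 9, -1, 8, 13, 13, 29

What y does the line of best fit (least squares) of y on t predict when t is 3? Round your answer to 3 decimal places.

5.190

n = 6, Σx = 30, Σy = 71, Σxy = 448, Σx² = 178
Sxx = Σx² − (Σx)²/n = 178 − 150 = 28
Sxy = Σxy − (Σx)(Σy)/n = 448 − 355 = 93
b = Sxy/Sxx = 93/28 = 3.321429
a = ȳ − b·x̄ = 11.833333 − 3.321429·5 = -4.773810
ŷ(3) = a + b·3 = -4.773810 + 3.321429·3 = 5.190476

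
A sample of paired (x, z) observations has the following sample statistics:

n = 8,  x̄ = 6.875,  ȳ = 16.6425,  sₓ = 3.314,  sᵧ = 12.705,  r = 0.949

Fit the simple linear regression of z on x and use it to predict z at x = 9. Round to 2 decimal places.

24.37

b = r · sᵧ/sₓ = 0.949 · 12.705/3.314 = 3.638215
a = ȳ − b·x̄ = 16.6425 − 3.638215·6.875 = -8.370229
ŷ(9) = a + b·9 = -8.370229 + 3.638215·9 = 24.373707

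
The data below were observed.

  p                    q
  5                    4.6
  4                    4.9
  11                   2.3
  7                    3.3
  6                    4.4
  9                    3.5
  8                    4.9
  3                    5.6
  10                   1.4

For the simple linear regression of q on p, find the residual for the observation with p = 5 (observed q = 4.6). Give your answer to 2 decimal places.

-0.12

n = 9, Σx = 63, Σy = 34.9, Σxy = 218.9, Σx² = 501
Sxx = Σx² − (Σx)²/n = 501 − 441 = 60
Sxy = Σxy − (Σx)(Σy)/n = 218.9 − 244.3 = -25.4
b = Sxy/Sxx = -25.4/60 = -0.423333
a = ȳ − b·x̄ = 3.877778 − (-0.423333)·7 = 6.841111
ŷ(5) = 6.841111 + (-0.423333)·5 = 4.724444
residual = y − ŷ = 4.6 − 4.724444 = -0.124444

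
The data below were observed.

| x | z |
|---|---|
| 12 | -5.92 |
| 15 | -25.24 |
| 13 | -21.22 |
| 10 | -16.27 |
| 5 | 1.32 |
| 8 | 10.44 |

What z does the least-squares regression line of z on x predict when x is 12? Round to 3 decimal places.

n = 6, Σx = 63, Σy = -56.89, Σxy = -798.08, Σx² = 727
Sxx = Σx² − (Σx)²/n = 727 − 661.5 = 65.5
Sxy = Σxy − (Σx)(Σy)/n = -798.08 − (-597.345) = -200.735
b = Sxy/Sxx = -200.735/65.5 = -3.064656
a = ȳ − b·x̄ = -9.481667 − (-3.064656)·10.5 = 22.697226
ŷ(12) = a + b·12 = 22.697226 + (-3.064656)·12 = -14.078651

-14.079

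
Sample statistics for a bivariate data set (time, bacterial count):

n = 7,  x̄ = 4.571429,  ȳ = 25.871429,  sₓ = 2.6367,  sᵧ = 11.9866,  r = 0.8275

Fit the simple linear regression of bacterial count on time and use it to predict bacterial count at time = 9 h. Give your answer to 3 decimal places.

b = r · sᵧ/sₓ = 0.8275 · 11.9866/2.6367 = 3.761866
a = ȳ − b·x̄ = 25.871429 − 3.761866·4.571429 = 8.674327
ŷ(9) = a + b·9 = 8.674327 + 3.761866·9 = 42.531119

42.531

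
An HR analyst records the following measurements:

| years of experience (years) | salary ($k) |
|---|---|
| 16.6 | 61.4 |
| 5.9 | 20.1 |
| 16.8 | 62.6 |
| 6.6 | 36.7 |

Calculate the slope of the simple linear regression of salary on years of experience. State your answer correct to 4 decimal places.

n = 4, Σx = 45.9, Σy = 180.8, Σxy = 2431.73, Σx² = 636.17
Sxx = Σx² − (Σx)²/n = 636.17 − 526.7025 = 109.4675
Sxy = Σxy − (Σx)(Σy)/n = 2431.73 − 2074.68 = 357.05
b = Sxy/Sxx = 357.05/109.4675 = 3.261699

3.2617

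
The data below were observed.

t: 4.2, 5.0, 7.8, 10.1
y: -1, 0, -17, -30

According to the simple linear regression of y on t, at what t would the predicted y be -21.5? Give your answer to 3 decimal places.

n = 4, Σx = 27.1, Σy = -48, Σxy = -439.8, Σx² = 205.49
Sxx = Σx² − (Σx)²/n = 205.49 − 183.6025 = 21.8875
Sxy = Σxy − (Σx)(Σy)/n = -439.8 − (-325.2) = -114.6
b = Sxy/Sxx = -114.6/21.8875 = -5.235865
a = ȳ − b·x̄ = -12 − (-5.235865)·6.775 = 23.472987
Set a + b·x = -21.5: x = (-21.5 − 23.472987) / (-5.235865) = 8.589409

8.589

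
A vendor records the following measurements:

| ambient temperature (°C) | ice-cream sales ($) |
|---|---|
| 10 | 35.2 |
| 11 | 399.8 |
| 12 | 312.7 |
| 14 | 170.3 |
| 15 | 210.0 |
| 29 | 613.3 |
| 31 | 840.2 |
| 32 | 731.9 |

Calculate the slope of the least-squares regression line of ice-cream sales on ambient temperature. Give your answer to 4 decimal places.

n = 8, Σx = 154, Σy = 3313.4, Σxy = 81289.1, Σx² = 3612
Sxx = Σx² − (Σx)²/n = 3612 − 2964.5 = 647.5
Sxy = Σxy − (Σx)(Σy)/n = 81289.1 − 63782.95 = 17506.15
b = Sxy/Sxx = 17506.15/647.5 = 27.036525

27.0365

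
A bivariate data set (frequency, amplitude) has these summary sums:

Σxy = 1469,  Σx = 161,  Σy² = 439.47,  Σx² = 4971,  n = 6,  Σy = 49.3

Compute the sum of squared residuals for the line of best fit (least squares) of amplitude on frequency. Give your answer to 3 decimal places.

Sxx = Σx² − (Σx)²/n = 4971 − 4320.166667 = 650.833333
Sxy = Σxy − (Σx)(Σy)/n = 1469 − 1322.883333 = 146.116667
Syy = Σy² − (Σy)²/n = 439.47 − 405.081667 = 34.388333
b = Sxy/Sxx = 146.116667/650.833333 = 0.224507
SSE = Syy − b·Sxy = 34.388333 − 0.224507·146.116667 = 1.584113

1.584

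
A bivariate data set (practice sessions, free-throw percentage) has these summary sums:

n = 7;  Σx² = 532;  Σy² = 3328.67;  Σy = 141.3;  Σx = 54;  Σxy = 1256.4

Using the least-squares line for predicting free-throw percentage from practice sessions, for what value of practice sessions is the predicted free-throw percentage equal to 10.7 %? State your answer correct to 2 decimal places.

1.13

Sxx = Σx² − (Σx)²/n = 532 − 416.571429 = 115.428571
Sxy = Σxy − (Σx)(Σy)/n = 1256.4 − 1090.028571 = 166.371429
b = Sxy/Sxx = 166.371429/115.428571 = 1.441337
a = ȳ − b·x̄ = 20.185714 − 1.441337·7.714286 = 9.066832
Set a + b·x = 10.7: x = (10.7 − 9.066832) / 1.441337 = 1.133093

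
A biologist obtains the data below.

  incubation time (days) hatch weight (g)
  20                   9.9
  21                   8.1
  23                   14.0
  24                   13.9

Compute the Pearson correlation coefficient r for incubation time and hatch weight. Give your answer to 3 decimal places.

n = 4, Σx = 88, Σy = 45.9, Σxy = 1023.7, Σx² = 1946, Σy² = 552.83
Sxx = Σx² − (Σx)²/n = 1946 − 1936 = 10
Sxy = Σxy − (Σx)(Σy)/n = 1023.7 − 1009.8 = 13.9
Syy = Σy² − (Σy)²/n = 552.83 − 526.7025 = 26.1275
r = Sxy/√(Sxx·Syy) = 13.9/√(261.275) = 13.9/16.164003 = 0.859935

0.860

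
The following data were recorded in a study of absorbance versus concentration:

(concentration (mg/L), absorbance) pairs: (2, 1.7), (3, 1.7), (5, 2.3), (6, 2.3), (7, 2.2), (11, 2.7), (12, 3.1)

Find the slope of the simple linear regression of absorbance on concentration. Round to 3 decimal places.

n = 7, Σx = 46, Σy = 16, Σxy = 116.1, Σx² = 388
Sxx = Σx² − (Σx)²/n = 388 − 302.285714 = 85.714286
Sxy = Σxy − (Σx)(Σy)/n = 116.1 − 105.142857 = 10.957143
b = Sxy/Sxx = 10.957143/85.714286 = 0.127833

0.128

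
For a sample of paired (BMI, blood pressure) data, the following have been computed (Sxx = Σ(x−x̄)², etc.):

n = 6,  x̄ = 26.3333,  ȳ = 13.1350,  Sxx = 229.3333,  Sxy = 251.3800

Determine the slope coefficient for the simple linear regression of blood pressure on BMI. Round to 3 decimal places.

1.096

b = Sxy/Sxx = 251.38/229.3333 = 1.096134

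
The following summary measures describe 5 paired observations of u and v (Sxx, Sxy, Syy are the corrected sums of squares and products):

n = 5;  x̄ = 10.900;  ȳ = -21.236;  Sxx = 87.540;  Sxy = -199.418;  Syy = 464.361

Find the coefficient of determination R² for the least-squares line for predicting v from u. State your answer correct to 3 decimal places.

R² = Sxy²/(Sxx·Syy) = (-199.418)²/(87.54·464.361) = 0.978287

0.978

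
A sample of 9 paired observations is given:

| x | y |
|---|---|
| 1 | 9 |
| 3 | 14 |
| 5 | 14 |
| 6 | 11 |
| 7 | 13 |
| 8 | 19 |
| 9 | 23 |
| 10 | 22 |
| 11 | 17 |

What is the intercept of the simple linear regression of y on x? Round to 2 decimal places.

n = 9, Σx = 60, Σy = 142, Σxy = 1044, Σx² = 486
Sxx = Σx² − (Σx)²/n = 486 − 400 = 86
Sxy = Σxy − (Σx)(Σy)/n = 1044 − 946.666667 = 97.333333
b = Sxy/Sxx = 97.333333/86 = 1.131783
a = ȳ − b·x̄ = 15.777778 − 1.131783·6.666667 = 8.232558

8.23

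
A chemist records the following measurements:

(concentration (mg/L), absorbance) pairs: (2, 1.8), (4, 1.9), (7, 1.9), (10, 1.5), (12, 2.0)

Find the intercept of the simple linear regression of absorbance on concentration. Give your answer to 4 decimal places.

1.8406

n = 5, Σx = 35, Σy = 9.1, Σxy = 63.5, Σx² = 313
Sxx = Σx² − (Σx)²/n = 313 − 245 = 68
Sxy = Σxy − (Σx)(Σy)/n = 63.5 − 63.7 = -0.2
b = Sxy/Sxx = -0.2/68 = -0.002941
a = ȳ − b·x̄ = 1.82 − (-0.002941)·7 = 1.840588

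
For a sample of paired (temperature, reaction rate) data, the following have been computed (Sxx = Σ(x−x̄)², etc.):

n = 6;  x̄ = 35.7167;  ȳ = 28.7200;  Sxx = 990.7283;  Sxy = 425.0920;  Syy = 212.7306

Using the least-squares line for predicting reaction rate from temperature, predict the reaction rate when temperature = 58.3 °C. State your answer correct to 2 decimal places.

b = Sxy/Sxx = 425.092/990.7283 = 0.429070
a = ȳ − b·x̄ = 28.72 − 0.429070·35.7167 = 13.395028
ŷ(58.3) = a + b·58.3 = 13.395028 + 0.429070·58.3 = 38.409821

38.41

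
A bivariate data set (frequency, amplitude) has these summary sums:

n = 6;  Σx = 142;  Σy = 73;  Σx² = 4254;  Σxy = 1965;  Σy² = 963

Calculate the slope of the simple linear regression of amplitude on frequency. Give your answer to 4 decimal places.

0.2657

Sxx = Σx² − (Σx)²/n = 4254 − 3360.666667 = 893.333333
Sxy = Σxy − (Σx)(Σy)/n = 1965 − 1727.666667 = 237.333333
b = Sxy/Sxx = 237.333333/893.333333 = 0.265672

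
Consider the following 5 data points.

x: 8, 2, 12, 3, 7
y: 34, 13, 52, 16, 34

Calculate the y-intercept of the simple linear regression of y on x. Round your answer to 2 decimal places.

n = 5, Σx = 32, Σy = 149, Σxy = 1208, Σx² = 270
Sxx = Σx² − (Σx)²/n = 270 − 204.8 = 65.2
Sxy = Σxy − (Σx)(Σy)/n = 1208 − 953.6 = 254.4
b = Sxy/Sxx = 254.4/65.2 = 3.901840
a = ȳ − b·x̄ = 29.8 − 3.901840·6.4 = 4.828221

4.83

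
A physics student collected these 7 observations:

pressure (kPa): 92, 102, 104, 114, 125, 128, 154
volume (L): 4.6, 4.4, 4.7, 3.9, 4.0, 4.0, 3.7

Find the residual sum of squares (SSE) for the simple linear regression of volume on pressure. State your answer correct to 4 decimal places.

0.2207

n = 7, Σx = 819, Σy = 29.3, Σxy = 3387.2, Σx² = 98405, Σy² = 123.51
Sxx = Σx² − (Σx)²/n = 98405 − 95823 = 2582
Sxy = Σxy − (Σx)(Σy)/n = 3387.2 − 3428.1 = -40.9
Syy = Σy² − (Σy)²/n = 123.51 − 122.641429 = 0.868571
b = Sxy/Sxx = -40.9/2582 = -0.015840
SSE = Syy − b·Sxy = 0.868571 − (-0.015840)·(-40.9) = 0.220698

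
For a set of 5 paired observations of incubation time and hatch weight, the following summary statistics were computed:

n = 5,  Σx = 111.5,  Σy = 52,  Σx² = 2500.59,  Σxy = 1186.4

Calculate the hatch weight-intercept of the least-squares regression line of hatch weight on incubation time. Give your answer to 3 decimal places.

-31.866

Sxx = Σx² − (Σx)²/n = 2500.59 − 2486.45 = 14.14
Sxy = Σxy − (Σx)(Σy)/n = 1186.4 − 1159.6 = 26.8
b = Sxy/Sxx = 26.8/14.14 = 1.895332
a = ȳ − b·x̄ = 10.4 − 1.895332·22.3 = -31.865912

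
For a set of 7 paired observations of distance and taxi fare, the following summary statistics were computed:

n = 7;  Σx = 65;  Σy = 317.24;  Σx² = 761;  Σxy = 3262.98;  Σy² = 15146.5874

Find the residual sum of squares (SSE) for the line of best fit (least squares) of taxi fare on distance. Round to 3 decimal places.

130.231

Sxx = Σx² − (Σx)²/n = 761 − 603.571429 = 157.428571
Sxy = Σxy − (Σx)(Σy)/n = 3262.98 − 2945.8 = 317.18
Syy = Σy² − (Σy)²/n = 15146.5874 − 14377.3168 = 769.2706
b = Sxy/Sxx = 317.18/157.428571 = 2.014755
SSE = Syy − b·Sxy = 769.2706 − 2.014755·317.18 = 130.230612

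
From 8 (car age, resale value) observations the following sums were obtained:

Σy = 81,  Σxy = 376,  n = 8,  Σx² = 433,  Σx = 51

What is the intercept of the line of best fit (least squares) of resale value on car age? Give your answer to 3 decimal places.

18.421

Sxx = Σx² − (Σx)²/n = 433 − 325.125 = 107.875
Sxy = Σxy − (Σx)(Σy)/n = 376 − 516.375 = -140.375
b = Sxy/Sxx = -140.375/107.875 = -1.301275
a = ȳ − b·x̄ = 10.125 − (-1.301275)·6.375 = 18.420626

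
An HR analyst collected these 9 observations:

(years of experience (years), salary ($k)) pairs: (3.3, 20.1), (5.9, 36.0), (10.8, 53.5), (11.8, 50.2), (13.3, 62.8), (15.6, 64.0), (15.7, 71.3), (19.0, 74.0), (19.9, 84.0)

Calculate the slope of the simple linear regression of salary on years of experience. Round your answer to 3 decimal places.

n = 9, Σx = 115.3, Σy = 515.9, Σxy = 7479.54, Σx² = 1725.33
Sxx = Σx² − (Σx)²/n = 1725.33 − 1477.121111 = 248.208889
Sxy = Σxy − (Σx)(Σy)/n = 7479.54 − 6609.252222 = 870.287778
b = Sxy/Sxx = 870.287778/248.208889 = 3.506272

3.506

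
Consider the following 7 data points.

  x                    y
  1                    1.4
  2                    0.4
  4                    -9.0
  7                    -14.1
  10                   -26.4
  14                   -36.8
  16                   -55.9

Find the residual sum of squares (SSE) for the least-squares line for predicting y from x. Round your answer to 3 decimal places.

97.239

n = 7, Σx = 54, Σy = -140.4, Σxy = -1806.1, Σx² = 622, Σy² = 5457.94
Sxx = Σx² − (Σx)²/n = 622 − 416.571429 = 205.428571
Sxy = Σxy − (Σx)(Σy)/n = -1806.1 − (-1083.085714) = -723.014286
Syy = Σy² − (Σy)²/n = 5457.94 − 2816.022857 = 2641.917143
b = Sxy/Sxx = -723.014286/205.428571 = -3.519541
SSE = Syy − b·Sxy = 2641.917143 − (-3.519541)·(-723.014286) = 97.238700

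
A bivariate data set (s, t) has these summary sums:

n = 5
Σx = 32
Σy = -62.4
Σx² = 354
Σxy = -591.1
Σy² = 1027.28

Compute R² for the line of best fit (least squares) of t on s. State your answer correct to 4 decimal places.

Sxx = Σx² − (Σx)²/n = 354 − 204.8 = 149.2
Sxy = Σxy − (Σx)(Σy)/n = -591.1 − (-399.36) = -191.74
Syy = Σy² − (Σy)²/n = 1027.28 − 778.752 = 248.528
R² = Sxy²/(Sxx·Syy) = (-191.74)²/(149.2·248.528) = 0.991474

0.9915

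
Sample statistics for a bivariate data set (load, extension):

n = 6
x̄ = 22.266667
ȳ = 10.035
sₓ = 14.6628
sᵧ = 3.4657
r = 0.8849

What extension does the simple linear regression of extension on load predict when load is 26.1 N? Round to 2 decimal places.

b = r · sᵧ/sₓ = 0.8849 · 3.4657/14.6628 = 0.209155
a = ȳ − b·x̄ = 10.035 − 0.209155·22.266667 = 5.377815
ŷ(26.1) = a + b·26.1 = 5.377815 + 0.209155·26.1 = 10.836761

10.84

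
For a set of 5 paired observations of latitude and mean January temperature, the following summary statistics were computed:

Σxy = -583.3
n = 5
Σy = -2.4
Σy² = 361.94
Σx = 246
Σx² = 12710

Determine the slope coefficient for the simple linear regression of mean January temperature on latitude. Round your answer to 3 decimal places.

Sxx = Σx² − (Σx)²/n = 12710 − 12103.2 = 606.8
Sxy = Σxy − (Σx)(Σy)/n = -583.3 − (-118.08) = -465.22
b = Sxy/Sxx = -465.22/606.8 = -0.766678

-0.767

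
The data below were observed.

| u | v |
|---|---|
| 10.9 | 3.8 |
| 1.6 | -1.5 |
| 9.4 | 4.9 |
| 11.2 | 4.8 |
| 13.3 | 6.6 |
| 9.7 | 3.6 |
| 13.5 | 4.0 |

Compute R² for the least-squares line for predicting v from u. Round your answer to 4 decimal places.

0.8228

n = 7, Σx = 69.6, Σy = 26.2, Σxy = 315.54, Σx² = 788.4, Σy² = 136.26
Sxx = Σx² − (Σx)²/n = 788.4 − 692.022857 = 96.377143
Sxy = Σxy − (Σx)(Σy)/n = 315.54 − 260.502857 = 55.037143
Syy = Σy² − (Σy)²/n = 136.26 − 98.062857 = 38.197143
R² = Sxy²/(Sxx·Syy) = (55.037143)²/(96.377143·38.197143) = 0.822824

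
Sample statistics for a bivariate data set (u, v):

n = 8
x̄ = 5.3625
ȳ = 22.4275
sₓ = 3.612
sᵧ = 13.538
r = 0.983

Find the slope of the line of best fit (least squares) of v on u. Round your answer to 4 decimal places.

b = r · sᵧ/sₓ = 0.983 · 13.538/3.612 = 3.684345

3.6843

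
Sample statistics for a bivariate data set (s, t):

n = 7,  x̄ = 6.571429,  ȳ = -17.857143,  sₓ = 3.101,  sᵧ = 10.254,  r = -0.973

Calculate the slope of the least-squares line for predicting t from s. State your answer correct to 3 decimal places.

b = r · sᵧ/sₓ = -0.973 · 10.254/3.101 = -3.217395

-3.217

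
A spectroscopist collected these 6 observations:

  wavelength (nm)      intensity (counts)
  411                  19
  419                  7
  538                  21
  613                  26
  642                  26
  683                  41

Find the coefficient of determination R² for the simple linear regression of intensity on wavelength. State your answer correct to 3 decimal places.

0.743

n = 6, Σx = 3306, Σy = 140, Σxy = 82673, Σx² = 1888348, Σy² = 3884
Sxx = Σx² − (Σx)²/n = 1888348 − 1821606 = 66742
Sxy = Σxy − (Σx)(Σy)/n = 82673 − 77140 = 5533
Syy = Σy² − (Σy)²/n = 3884 − 3266.666667 = 617.333333
R² = Sxy²/(Sxx·Syy) = (5533)²/(66742·617.333333) = 0.743023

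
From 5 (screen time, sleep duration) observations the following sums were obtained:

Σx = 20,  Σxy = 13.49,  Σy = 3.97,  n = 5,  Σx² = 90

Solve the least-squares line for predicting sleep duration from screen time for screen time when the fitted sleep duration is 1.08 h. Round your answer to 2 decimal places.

Sxx = Σx² − (Σx)²/n = 90 − 80 = 10
Sxy = Σxy − (Σx)(Σy)/n = 13.49 − 15.88 = -2.39
b = Sxy/Sxx = -2.39/10 = -0.239
a = ȳ − b·x̄ = 0.794 − (-0.239)·4 = 1.75
Set a + b·x = 1.08: x = (1.08 − 1.75) / (-0.239) = 2.803347

2.80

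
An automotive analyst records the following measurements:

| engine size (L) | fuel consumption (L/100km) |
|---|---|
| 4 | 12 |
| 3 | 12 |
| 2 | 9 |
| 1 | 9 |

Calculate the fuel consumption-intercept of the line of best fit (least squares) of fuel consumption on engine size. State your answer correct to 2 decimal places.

7.50

n = 4, Σx = 10, Σy = 42, Σxy = 111, Σx² = 30
Sxx = Σx² − (Σx)²/n = 30 − 25 = 5
Sxy = Σxy − (Σx)(Σy)/n = 111 − 105 = 6
b = Sxy/Sxx = 6/5 = 1.2
a = ȳ − b·x̄ = 10.5 − 1.2·2.5 = 7.5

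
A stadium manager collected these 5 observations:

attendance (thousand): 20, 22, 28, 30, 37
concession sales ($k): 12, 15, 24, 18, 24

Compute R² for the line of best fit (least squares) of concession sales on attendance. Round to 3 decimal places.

0.703

n = 5, Σx = 137, Σy = 93, Σxy = 2670, Σx² = 3937, Σy² = 1845
Sxx = Σx² − (Σx)²/n = 3937 − 3753.8 = 183.2
Sxy = Σxy − (Σx)(Σy)/n = 2670 − 2548.2 = 121.8
Syy = Σy² − (Σy)²/n = 1845 − 1729.8 = 115.2
R² = Sxy²/(Sxx·Syy) = (121.8)²/(183.2·115.2) = 0.702937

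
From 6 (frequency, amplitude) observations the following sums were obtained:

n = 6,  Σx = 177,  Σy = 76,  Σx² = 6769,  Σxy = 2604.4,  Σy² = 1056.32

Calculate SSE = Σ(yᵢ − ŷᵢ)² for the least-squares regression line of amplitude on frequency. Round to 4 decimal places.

8.7850

Sxx = Σx² − (Σx)²/n = 6769 − 5221.5 = 1547.5
Sxy = Σxy − (Σx)(Σy)/n = 2604.4 − 2242 = 362.4
Syy = Σy² − (Σy)²/n = 1056.32 − 962.666667 = 93.653333
b = Sxy/Sxx = 362.4/1547.5 = 0.234184
SSE = Syy − b·Sxy = 93.653333 − 0.234184·362.4 = 8.784991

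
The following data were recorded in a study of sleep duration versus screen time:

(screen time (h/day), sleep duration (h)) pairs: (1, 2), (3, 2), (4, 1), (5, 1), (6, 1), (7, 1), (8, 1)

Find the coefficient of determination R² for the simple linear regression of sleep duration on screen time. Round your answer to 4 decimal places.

0.6557

n = 7, Σx = 34, Σy = 9, Σxy = 38, Σx² = 200, Σy² = 13
Sxx = Σx² − (Σx)²/n = 200 − 165.142857 = 34.857143
Sxy = Σxy − (Σx)(Σy)/n = 38 − 43.714286 = -5.714286
Syy = Σy² − (Σy)²/n = 13 − 11.571429 = 1.428571
R² = Sxy²/(Sxx·Syy) = (-5.714286)²/(34.857143·1.428571) = 0.655738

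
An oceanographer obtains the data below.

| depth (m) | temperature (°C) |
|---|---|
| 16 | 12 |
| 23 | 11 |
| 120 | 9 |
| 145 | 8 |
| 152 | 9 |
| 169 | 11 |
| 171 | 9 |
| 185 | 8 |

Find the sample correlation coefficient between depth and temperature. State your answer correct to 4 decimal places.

-0.7281

n = 8, Σx = 981, Σy = 77, Σxy = 8931, Σx² = 151341, Σy² = 757
Sxx = Σx² − (Σx)²/n = 151341 − 120295.125 = 31045.875
Sxy = Σxy − (Σx)(Σy)/n = 8931 − 9442.125 = -511.125
Syy = Σy² − (Σy)²/n = 757 − 741.125 = 15.875
r = Sxy/√(Sxx·Syy) = -511.125/√(492853.265625) = -511.125/702.035089 = -0.728062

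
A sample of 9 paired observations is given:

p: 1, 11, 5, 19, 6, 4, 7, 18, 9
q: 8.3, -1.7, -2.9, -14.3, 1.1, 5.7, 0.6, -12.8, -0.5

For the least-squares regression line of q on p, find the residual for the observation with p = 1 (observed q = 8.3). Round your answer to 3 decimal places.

n = 9, Σx = 80, Σy = -16.5, Σxy = -497.9, Σx² = 1014
Sxx = Σx² − (Σx)²/n = 1014 − 711.111111 = 302.888889
Sxy = Σxy − (Σx)(Σy)/n = -497.9 − (-146.666667) = -351.233333
b = Sxy/Sxx = -351.233333/302.888889 = -1.159611
a = ȳ − b·x̄ = -1.833333 − (-1.159611)·8.888889 = 8.474321
ŷ(1) = 8.474321 + (-1.159611)·1 = 7.314710
residual = y − ŷ = 8.3 − 7.314710 = 0.985290

0.985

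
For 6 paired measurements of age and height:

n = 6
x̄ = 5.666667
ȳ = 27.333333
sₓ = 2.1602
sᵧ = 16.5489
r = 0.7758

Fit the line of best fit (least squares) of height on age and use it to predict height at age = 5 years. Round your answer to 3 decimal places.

b = r · sᵧ/sₓ = 0.7758 · 16.5489/2.1602 = 5.943263
a = ȳ − b·x̄ = 27.333333 − 5.943263·5.666667 = -6.345159
ŷ(5) = a + b·5 = -6.345159 + 5.943263·5 = 23.371156

23.371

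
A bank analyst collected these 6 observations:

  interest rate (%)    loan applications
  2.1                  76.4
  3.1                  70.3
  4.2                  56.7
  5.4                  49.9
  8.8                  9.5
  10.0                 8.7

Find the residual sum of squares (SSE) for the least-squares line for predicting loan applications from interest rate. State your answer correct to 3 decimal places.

70.338

n = 6, Σx = 33.6, Σy = 271.5, Σxy = 1056.57, Σx² = 238.26, Σy² = 16649.89
Sxx = Σx² − (Σx)²/n = 238.26 − 188.16 = 50.1
Sxy = Σxy − (Σx)(Σy)/n = 1056.57 − 1520.4 = -463.83
Syy = Σy² − (Σy)²/n = 16649.89 − 12285.375 = 4364.515
b = Sxy/Sxx = -463.83/50.1 = -9.258084
SSE = Syy − b·Sxy = 4364.515 − (-9.258084)·(-463.83) = 70.337976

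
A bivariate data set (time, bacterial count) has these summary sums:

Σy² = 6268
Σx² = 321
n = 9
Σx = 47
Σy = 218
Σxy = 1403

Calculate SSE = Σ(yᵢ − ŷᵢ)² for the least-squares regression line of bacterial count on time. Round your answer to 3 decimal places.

Sxx = Σx² − (Σx)²/n = 321 − 245.444444 = 75.555556
Sxy = Σxy − (Σx)(Σy)/n = 1403 − 1138.444444 = 264.555556
Syy = Σy² − (Σy)²/n = 6268 − 5280.444444 = 987.555556
b = Sxy/Sxx = 264.555556/75.555556 = 3.501471
SSE = Syy − b·Sxy = 987.555556 − 3.501471·264.555556 = 61.222059

61.222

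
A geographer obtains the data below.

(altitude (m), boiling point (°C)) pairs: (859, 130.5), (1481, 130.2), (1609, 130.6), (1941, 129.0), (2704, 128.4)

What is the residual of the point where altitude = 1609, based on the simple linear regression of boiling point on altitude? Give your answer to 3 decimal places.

n = 5, Σx = 8594, Σy = 648.7, Σxy = 1112643.7, Σx² = 16599220
Sxx = Σx² − (Σx)²/n = 16599220 − 14771367.2 = 1827852.8
Sxy = Σxy − (Σx)(Σy)/n = 1112643.7 − 1114985.56 = -2341.86
b = Sxy/Sxx = -2341.86/1827852.8 = -0.001281
a = ȳ − b·x̄ = 129.74 − (-0.001281)·1718.8 = 131.942141
ŷ(1609) = 131.942141 + (-0.001281)·1609 = 129.880677
residual = y − ŷ = 130.6 − 129.880677 = 0.719323

0.719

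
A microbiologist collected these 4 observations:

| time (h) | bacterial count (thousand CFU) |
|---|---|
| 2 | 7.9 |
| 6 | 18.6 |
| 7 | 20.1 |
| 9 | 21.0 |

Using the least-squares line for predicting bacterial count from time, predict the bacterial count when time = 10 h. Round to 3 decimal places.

24.823

n = 4, Σx = 24, Σy = 67.6, Σxy = 457.1, Σx² = 170
Sxx = Σx² − (Σx)²/n = 170 − 144 = 26
Sxy = Σxy − (Σx)(Σy)/n = 457.1 − 405.6 = 51.5
b = Sxy/Sxx = 51.5/26 = 1.980769
a = ȳ − b·x̄ = 16.9 − 1.980769·6 = 5.015385
ŷ(10) = a + b·10 = 5.015385 + 1.980769·10 = 24.823077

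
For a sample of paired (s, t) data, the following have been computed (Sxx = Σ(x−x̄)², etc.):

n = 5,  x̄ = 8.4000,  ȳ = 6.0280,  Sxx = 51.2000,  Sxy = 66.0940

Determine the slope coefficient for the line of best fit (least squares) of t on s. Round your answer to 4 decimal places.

b = Sxy/Sxx = 66.094/51.2 = 1.290898

1.2909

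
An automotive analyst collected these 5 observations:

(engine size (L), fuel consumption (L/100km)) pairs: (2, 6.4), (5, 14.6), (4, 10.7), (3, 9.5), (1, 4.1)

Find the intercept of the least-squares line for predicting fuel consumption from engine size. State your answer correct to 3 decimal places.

1.470

n = 5, Σx = 15, Σy = 45.3, Σxy = 161.2, Σx² = 55
Sxx = Σx² − (Σx)²/n = 55 − 45 = 10
Sxy = Σxy − (Σx)(Σy)/n = 161.2 − 135.9 = 25.3
b = Sxy/Sxx = 25.3/10 = 2.53
a = ȳ − b·x̄ = 9.06 − 2.53·3 = 1.47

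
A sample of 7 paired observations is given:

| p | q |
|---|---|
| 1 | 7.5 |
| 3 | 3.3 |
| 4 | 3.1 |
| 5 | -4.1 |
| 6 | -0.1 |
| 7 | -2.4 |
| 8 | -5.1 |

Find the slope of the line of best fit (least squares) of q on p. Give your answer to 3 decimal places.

n = 7, Σx = 34, Σy = 2.2, Σxy = -48.9, Σx² = 200
Sxx = Σx² − (Σx)²/n = 200 − 165.142857 = 34.857143
Sxy = Σxy − (Σx)(Σy)/n = -48.9 − 10.685714 = -59.585714
b = Sxy/Sxx = -59.585714/34.857143 = -1.709426

-1.709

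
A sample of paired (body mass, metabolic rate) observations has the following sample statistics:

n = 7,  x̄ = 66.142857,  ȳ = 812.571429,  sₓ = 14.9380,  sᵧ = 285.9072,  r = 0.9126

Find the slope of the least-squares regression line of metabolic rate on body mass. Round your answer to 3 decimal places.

17.467

b = r · sᵧ/sₓ = 0.9126 · 285.9072/14.938 = 17.466790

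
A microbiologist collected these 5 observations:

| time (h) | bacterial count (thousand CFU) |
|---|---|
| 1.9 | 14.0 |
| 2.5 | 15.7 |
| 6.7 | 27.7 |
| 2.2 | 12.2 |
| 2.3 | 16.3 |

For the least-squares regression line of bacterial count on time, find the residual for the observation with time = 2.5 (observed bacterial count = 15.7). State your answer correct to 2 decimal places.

0.35

n = 5, Σx = 15.6, Σy = 85.9, Σxy = 315.77, Σx² = 64.88
Sxx = Σx² − (Σx)²/n = 64.88 − 48.672 = 16.208
Sxy = Σxy − (Σx)(Σy)/n = 315.77 − 268.008 = 47.762
b = Sxy/Sxx = 47.762/16.208 = 2.946816
a = ȳ − b·x̄ = 17.18 − 2.946816·3.12 = 7.985933
ŷ(2.5) = 7.985933 + 2.946816·2.5 = 15.352974
residual = y − ŷ = 15.7 − 15.352974 = 0.347026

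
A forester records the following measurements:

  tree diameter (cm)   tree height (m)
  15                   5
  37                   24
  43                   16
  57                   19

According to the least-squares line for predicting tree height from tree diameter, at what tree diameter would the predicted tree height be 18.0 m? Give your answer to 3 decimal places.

44.066

n = 4, Σx = 152, Σy = 64, Σxy = 2734, Σx² = 6692
Sxx = Σx² − (Σx)²/n = 6692 − 5776 = 916
Sxy = Σxy − (Σx)(Σy)/n = 2734 − 2432 = 302
b = Sxy/Sxx = 302/916 = 0.329694
a = ȳ − b·x̄ = 16 − 0.329694·38 = 3.471616
Set a + b·x = 18.0: x = (18.0 − 3.471616) / 0.329694 = 44.066225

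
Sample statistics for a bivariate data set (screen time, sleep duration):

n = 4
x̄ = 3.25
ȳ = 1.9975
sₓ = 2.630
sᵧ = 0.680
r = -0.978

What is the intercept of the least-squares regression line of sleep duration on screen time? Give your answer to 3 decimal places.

2.819

b = r · sᵧ/sₓ = -0.978 · 0.68/2.63 = -0.252867
a = ȳ − b·x̄ = 1.9975 − (-0.252867)·3.25 = 2.819317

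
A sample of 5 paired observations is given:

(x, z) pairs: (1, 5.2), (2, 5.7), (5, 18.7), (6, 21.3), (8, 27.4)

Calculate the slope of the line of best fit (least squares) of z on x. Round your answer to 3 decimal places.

3.391

n = 5, Σx = 22, Σy = 78.3, Σxy = 457.1, Σx² = 130
Sxx = Σx² − (Σx)²/n = 130 − 96.8 = 33.2
Sxy = Σxy − (Σx)(Σy)/n = 457.1 − 344.52 = 112.58
b = Sxy/Sxx = 112.58/33.2 = 3.390964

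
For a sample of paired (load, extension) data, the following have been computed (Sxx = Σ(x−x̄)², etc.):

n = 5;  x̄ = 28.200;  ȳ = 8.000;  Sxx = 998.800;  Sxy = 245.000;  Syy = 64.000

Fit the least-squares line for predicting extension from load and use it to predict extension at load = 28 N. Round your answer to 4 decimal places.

7.9509

b = Sxy/Sxx = 245/998.8 = 0.245294
a = ȳ − b·x̄ = 8 − 0.245294·28.2 = 1.082699
ŷ(28) = a + b·28 = 1.082699 + 0.245294·28 = 7.950941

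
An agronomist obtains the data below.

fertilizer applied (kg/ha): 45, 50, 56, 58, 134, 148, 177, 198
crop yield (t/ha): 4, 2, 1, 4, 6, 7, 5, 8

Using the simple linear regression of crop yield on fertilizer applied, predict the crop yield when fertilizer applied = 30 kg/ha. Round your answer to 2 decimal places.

2.16

n = 8, Σx = 866, Σy = 37, Σxy = 4877, Σx² = 121418
Sxx = Σx² − (Σx)²/n = 121418 − 93744.5 = 27673.5
Sxy = Σxy − (Σx)(Σy)/n = 4877 − 4005.25 = 871.75
b = Sxy/Sxx = 871.75/27673.5 = 0.031501
a = ȳ − b·x̄ = 4.625 − 0.031501·108.25 = 1.214989
ŷ(30) = a + b·30 = 1.214989 + 0.031501·30 = 2.160027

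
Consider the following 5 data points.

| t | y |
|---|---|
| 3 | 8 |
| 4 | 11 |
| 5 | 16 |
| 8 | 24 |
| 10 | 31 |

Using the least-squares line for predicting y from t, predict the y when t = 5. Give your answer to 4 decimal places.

14.7647

n = 5, Σx = 30, Σy = 90, Σxy = 650, Σx² = 214
Sxx = Σx² − (Σx)²/n = 214 − 180 = 34
Sxy = Σxy − (Σx)(Σy)/n = 650 − 540 = 110
b = Sxy/Sxx = 110/34 = 3.235294
a = ȳ − b·x̄ = 18 − 3.235294·6 = -1.411765
ŷ(5) = a + b·5 = -1.411765 + 3.235294·5 = 14.764706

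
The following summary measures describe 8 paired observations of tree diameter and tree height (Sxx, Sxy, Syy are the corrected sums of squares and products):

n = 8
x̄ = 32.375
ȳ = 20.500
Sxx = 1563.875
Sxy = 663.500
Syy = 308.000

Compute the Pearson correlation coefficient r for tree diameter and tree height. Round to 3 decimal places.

0.956

r = Sxy/√(Sxx·Syy) = 663.5/√(481673.5) = 663.5/694.027017 = 0.956015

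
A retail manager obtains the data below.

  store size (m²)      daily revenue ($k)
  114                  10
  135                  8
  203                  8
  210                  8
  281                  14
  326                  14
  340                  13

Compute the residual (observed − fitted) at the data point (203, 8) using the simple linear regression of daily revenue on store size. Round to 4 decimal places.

n = 7, Σx = 1609, Σy = 75, Σxy = 18442, Σx² = 417367
Sxx = Σx² − (Σx)²/n = 417367 − 369840.142857 = 47526.857143
Sxy = Σxy − (Σx)(Σy)/n = 18442 − 17239.285714 = 1202.714286
b = Sxy/Sxx = 1202.714286/47526.857143 = 0.025306
a = ȳ − b·x̄ = 10.714286 − 0.025306·229.857143 = 4.897523
ŷ(203) = 4.897523 + 0.025306·203 = 10.034639
residual = y − ŷ = 8 − 10.034639 = -2.034639

-2.0346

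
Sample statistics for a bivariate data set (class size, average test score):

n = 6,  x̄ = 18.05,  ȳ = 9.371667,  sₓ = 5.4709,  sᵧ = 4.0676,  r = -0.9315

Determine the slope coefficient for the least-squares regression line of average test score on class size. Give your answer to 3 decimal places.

-0.693

b = r · sᵧ/sₓ = -0.9315 · 4.0676/5.4709 = -0.692568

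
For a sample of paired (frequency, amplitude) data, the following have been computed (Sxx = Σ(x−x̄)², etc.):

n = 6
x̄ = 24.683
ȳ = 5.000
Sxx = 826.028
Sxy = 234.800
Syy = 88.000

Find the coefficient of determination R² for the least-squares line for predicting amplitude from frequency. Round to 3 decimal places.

0.758

R² = Sxy²/(Sxx·Syy) = (234.8)²/(826.028·88) = 0.758436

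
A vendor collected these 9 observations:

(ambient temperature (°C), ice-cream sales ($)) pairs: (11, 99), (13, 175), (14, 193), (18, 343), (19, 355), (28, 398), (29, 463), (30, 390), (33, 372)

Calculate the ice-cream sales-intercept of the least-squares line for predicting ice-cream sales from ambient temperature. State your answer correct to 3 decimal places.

34.095

n = 9, Σx = 195, Σy = 2788, Σxy = 67532, Σx² = 4785
Sxx = Σx² − (Σx)²/n = 4785 − 4225 = 560
Sxy = Σxy − (Σx)(Σy)/n = 67532 − 60406.666667 = 7125.333333
b = Sxy/Sxx = 7125.333333/560 = 12.723810
a = ȳ − b·x̄ = 309.777778 − 12.723810·21.666667 = 34.095238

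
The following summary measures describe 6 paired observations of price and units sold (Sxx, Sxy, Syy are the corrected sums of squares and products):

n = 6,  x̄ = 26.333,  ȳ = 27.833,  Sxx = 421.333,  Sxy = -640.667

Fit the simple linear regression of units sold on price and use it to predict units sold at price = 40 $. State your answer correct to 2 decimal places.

7.05

b = Sxy/Sxx = -640.667/421.333 = -1.520572
a = ȳ − b·x̄ = 27.833 − (-1.520572)·26.333 = 67.874212
ŷ(40) = a + b·40 = 67.874212 + (-1.520572)·40 = 7.051348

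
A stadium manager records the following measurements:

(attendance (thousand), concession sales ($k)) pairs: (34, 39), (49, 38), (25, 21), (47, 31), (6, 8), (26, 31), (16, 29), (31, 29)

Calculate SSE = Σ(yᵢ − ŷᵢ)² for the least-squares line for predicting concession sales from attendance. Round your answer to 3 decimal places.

280.857

n = 8, Σx = 234, Σy = 226, Σxy = 7387, Σx² = 8320, Σy² = 7074
Sxx = Σx² − (Σx)²/n = 8320 − 6844.5 = 1475.5
Sxy = Σxy − (Σx)(Σy)/n = 7387 − 6610.5 = 776.5
Syy = Σy² − (Σy)²/n = 7074 − 6384.5 = 689.5
b = Sxy/Sxx = 776.5/1475.5 = 0.526262
SSE = Syy − b·Sxy = 689.5 − 0.526262·776.5 = 280.857336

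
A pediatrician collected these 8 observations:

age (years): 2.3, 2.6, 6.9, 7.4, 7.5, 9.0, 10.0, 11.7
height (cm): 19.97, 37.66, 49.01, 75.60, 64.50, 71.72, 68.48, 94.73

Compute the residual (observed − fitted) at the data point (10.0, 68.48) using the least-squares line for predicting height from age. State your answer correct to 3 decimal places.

-10.430

n = 8, Σx = 57.4, Σy = 481.67, Σxy = 3963.827, Σx² = 488.56
Sxx = Σx² − (Σx)²/n = 488.56 − 411.845 = 76.715
Sxy = Σxy − (Σx)(Σy)/n = 3963.827 − 3455.98225 = 507.84475
b = Sxy/Sxx = 507.84475/76.715 = 6.619889
a = ȳ − b·x̄ = 60.20875 − 6.619889·7.175 = 12.711050
ŷ(10.0) = 12.711050 + 6.619889·10 = 78.909935
residual = y − ŷ = 68.48 − 78.909935 = -10.429935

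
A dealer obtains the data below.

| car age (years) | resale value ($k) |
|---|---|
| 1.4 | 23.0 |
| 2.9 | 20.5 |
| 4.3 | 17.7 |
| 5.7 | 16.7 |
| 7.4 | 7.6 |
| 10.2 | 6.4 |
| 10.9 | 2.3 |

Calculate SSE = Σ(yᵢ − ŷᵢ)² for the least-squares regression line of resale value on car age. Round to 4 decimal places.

19.3194

n = 7, Σx = 42.8, Σy = 94.2, Σxy = 409.54, Σx² = 338.96, Σy² = 1645.44
Sxx = Σx² − (Σx)²/n = 338.96 − 261.691429 = 77.268571
Sxy = Σxy − (Σx)(Σy)/n = 409.54 − 575.965714 = -166.425714
Syy = Σy² − (Σy)²/n = 1645.44 − 1267.662857 = 377.777143
b = Sxy/Sxx = -166.425714/77.268571 = -2.153860
SSE = Syy − b·Sxy = 377.777143 − (-2.153860)·(-166.425714) = 19.319391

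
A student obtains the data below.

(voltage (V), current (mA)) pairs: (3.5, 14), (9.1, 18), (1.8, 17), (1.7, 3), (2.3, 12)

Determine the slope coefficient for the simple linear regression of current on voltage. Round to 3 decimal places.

1.047

n = 5, Σx = 18.4, Σy = 64, Σxy = 276.1, Σx² = 106.48
Sxx = Σx² − (Σx)²/n = 106.48 − 67.712 = 38.768
Sxy = Σxy − (Σx)(Σy)/n = 276.1 − 235.52 = 40.58
b = Sxy/Sxx = 40.58/38.768 = 1.046740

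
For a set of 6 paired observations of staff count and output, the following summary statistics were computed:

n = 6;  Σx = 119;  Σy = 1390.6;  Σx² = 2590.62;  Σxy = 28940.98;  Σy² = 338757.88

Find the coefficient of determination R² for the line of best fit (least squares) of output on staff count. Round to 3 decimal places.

Sxx = Σx² − (Σx)²/n = 2590.62 − 2360.166667 = 230.453333
Sxy = Σxy − (Σx)(Σy)/n = 28940.98 − 27580.233333 = 1360.746667
Syy = Σy² − (Σy)²/n = 338757.88 − 322294.726667 = 16463.153333
R² = Sxy²/(Sxx·Syy) = (1360.746667)²/(230.453333·16463.153333) = 0.488044

0.488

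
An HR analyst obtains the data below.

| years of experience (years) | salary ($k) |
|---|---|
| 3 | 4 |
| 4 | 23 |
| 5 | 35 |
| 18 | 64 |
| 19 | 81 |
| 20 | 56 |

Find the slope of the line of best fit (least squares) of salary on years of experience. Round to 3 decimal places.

n = 6, Σx = 69, Σy = 263, Σxy = 4090, Σx² = 1135
Sxx = Σx² − (Σx)²/n = 1135 − 793.5 = 341.5
Sxy = Σxy − (Σx)(Σy)/n = 4090 − 3024.5 = 1065.5
b = Sxy/Sxx = 1065.5/341.5 = 3.120059

3.120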